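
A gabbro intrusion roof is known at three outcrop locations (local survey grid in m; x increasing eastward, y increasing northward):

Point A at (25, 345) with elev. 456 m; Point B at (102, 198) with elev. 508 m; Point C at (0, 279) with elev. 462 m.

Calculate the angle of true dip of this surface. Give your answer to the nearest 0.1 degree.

Let the plane be z = a·x + b·y + c.
Point B−Point A: 77a − 147b = 52;  Point C−Point A: −25a − 66b = 6.
Solving gives a = 0.29120, b = −0.20121.
Gradient magnitude |∇z| = √(a² + b²) = √(0.08479 + 0.04049) = 0.35395.
True dip = arctan(0.35395) = 19.5°, dipping toward NW (azimuth ≈ 305°).

19.5°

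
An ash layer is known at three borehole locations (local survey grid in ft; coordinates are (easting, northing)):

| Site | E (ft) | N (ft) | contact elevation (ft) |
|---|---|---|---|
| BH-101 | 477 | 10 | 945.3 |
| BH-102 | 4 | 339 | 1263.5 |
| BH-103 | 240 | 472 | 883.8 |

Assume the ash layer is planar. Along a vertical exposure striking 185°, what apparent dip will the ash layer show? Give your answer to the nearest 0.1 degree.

40.2°

Let the plane be z = a·E + b·N + c.
BH-102−BH-101: −473a + 329b = 318.2;  BH-103−BH-101: −237a + 462b = −61.5.
Solving gives a = −1.18988, b = −0.74351.
Unit vector along 185° is (sin 185°, cos 185°) = (-0.0872, -0.9962).
Slope in that direction = a·(-0.0872) + b·(-0.9962) = 0.84439.
Apparent dip = arctan|0.84439| = 40.2° (true dip is 54.5°, so apparent ≤ true as expected).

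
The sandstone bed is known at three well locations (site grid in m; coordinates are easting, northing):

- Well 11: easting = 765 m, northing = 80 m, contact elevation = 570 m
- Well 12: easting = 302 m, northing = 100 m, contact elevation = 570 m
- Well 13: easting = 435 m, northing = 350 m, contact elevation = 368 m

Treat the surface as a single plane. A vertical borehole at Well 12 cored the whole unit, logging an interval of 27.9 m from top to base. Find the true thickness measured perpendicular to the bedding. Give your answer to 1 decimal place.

Let the plane be z = a·easting + b·northing + c.
Well 12−Well 11: −463a + 20b = 0;  Well 13−Well 11: −330a + 270b = −202.
Solving gives a = −0.03412, b = −0.78985.
|∇z| = √(a²+b²) = 0.79059, so dip δ = arctan(0.79059) = 38.33°.
True thickness = vertical thickness × cos δ = 27.9 × cos 38.33° = 21.9 m.

21.9 m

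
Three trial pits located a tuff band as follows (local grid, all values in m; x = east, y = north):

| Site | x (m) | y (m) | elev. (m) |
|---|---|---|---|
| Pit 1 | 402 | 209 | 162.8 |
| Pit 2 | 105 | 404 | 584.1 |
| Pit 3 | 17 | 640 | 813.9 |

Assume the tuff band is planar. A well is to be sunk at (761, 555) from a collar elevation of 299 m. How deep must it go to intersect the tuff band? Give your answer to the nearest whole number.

303 m

Let the plane be z = a·x + b·y + c.
Pit 2−Pit 1: −297a + 195b = 421.3;  Pit 3−Pit 1: −385a + 431b = 651.1.
Solving gives a = −1.03181, b = 0.58899.
Then c = 162.8 − a·402 − b·209 = 454.49.
At (761, 555): z_contact = −785.2 + 326.9 + 454.49 = -3.8 m.
Depth below ground = 299 − (-3.8) = 303 m.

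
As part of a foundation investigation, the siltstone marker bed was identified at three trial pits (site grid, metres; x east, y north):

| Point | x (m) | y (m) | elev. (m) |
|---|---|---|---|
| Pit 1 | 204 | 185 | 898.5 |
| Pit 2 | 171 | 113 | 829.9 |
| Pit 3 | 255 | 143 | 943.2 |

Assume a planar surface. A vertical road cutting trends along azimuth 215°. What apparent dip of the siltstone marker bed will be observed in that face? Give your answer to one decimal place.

Two edge vectors: Pit 1→Pit 2 = (-33, -72, -68.6), Pit 1→Pit 3 = (51, -42, 44.7).
Normal n = (Pit 1→Pit 2) × (Pit 1→Pit 3) = (-6099.6, -2023.5, 5058).
So ∂z/∂x = −n_x/n_z = 1.20593 and ∂z/∂y = −n_y/n_z = 0.40006.
Unit vector along 215° is (sin 215°, cos 215°) = (-0.5736, -0.8192).
Slope in that direction = a·(-0.5736) + b·(-0.8192) = −1.01940.
Apparent dip = arctan|1.01940| = 45.6° (true dip is 51.8°, so apparent ≤ true as expected).

45.6°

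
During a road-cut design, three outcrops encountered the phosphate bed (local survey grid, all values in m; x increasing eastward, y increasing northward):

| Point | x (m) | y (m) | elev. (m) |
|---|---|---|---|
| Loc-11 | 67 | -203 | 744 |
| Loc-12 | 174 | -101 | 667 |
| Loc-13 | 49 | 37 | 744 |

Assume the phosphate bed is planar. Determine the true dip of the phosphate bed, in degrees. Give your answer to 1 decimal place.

Two edge vectors: Loc-11→Loc-12 = (107, 102, -77), Loc-11→Loc-13 = (-18, 240, 0).
Normal n = (Loc-11→Loc-12) × (Loc-11→Loc-13) = (18480, 1386, 27516).
So ∂z/∂x = −n_x/n_z = −0.67161 and ∂z/∂y = −n_y/n_z = −0.05037.
Gradient magnitude |∇z| = √(a² + b²) = √(0.45106 + 0.00254) = 0.67350.
True dip = arctan(0.67350) = 34.0°, dipping toward E (azimuth ≈ 086°).

34.0°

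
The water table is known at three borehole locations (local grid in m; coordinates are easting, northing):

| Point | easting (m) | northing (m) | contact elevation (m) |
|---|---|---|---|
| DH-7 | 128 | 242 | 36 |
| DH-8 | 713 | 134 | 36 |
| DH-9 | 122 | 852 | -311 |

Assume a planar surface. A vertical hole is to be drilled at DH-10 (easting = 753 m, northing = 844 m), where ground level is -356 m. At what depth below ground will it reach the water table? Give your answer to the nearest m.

17 m

Let the plane be z = a·easting + b·northing + c.
DH-8−DH-7: 585a − 108b = 0;  DH-9−DH-7: −6a + 610b = −347.
Solving gives a = −0.10521, b = −0.56989.
Then c = 36 − a·128 − b·242 = 187.38.
At (753, 844): z_contact = −79.2 − 481.0 + 187.38 = -372.8 m.
Depth below ground = -356 − (-372.8) = 17 m.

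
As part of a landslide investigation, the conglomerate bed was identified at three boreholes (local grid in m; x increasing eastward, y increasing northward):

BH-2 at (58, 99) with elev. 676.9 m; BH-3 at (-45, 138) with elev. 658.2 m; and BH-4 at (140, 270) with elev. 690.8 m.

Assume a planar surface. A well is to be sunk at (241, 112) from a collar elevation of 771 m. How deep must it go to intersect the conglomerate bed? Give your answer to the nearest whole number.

61 m

Two edge vectors: BH-2→BH-3 = (-103, 39, -18.7), BH-2→BH-4 = (82, 171, 13.9).
Normal n = (BH-2→BH-3) × (BH-2→BH-4) = (3739.8, -101.7, -20811).
So ∂z/∂x = −n_x/n_z = 0.17970 and ∂z/∂y = −n_y/n_z = −0.00489.
Intercept c from BH-2: 676.9 − 10.42 + 0.48 = 666.96.
At (241, 112): z_contact = 43.3 − 0.5 + 666.96 = 709.7 m.
Depth below ground = 771 − 709.7 = 61 m.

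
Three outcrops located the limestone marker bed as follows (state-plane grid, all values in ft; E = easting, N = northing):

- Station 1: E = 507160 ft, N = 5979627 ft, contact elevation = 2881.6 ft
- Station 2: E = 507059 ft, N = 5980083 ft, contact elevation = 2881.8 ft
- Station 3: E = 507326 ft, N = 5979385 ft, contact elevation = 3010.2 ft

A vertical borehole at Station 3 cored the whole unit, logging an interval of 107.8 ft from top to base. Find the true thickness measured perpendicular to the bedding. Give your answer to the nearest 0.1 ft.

Two edge vectors: Station 1→Station 2 = (-101, 456, 0.2), Station 1→Station 3 = (166, -242, 128.6).
Normal n = (Station 1→Station 2) × (Station 1→Station 3) = (58690, 13021.8, -51254).
So ∂z/∂E = −n_x/n_z = 1.14508 and ∂z/∂N = −n_y/n_z = 0.25406.
|∇z| = √(a²+b²) = 1.17293, so dip δ = arctan(1.17293) = 49.55°.
True thickness = vertical thickness × cos δ = 107.8 × cos 49.55° = 69.9 ft.

69.9 ft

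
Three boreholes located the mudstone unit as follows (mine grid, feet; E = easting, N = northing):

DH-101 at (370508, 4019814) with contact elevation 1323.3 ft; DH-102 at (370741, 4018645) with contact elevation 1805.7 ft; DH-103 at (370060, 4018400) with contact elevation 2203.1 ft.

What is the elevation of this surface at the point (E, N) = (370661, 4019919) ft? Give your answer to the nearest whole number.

1209 ft

Two edge vectors: DH-101→DH-102 = (233, -1169, 482.4), DH-101→DH-103 = (-448, -1414, 879.8).
Normal n = (DH-101→DH-102) × (DH-101→DH-103) = (-346372.6, -421108.6, -853174).
So ∂z/∂E = −n_x/n_z = −0.40598119 and ∂z/∂N = −n_y/n_z = −0.49357880.
Intercept c from DH-101: 1323.3 + 150419.28 + 1984094.97 = 2135837.56.
At (370661, 4019919): z = −150481.4 − 1984146.8 + 2135837.56 = 1209.4 ft.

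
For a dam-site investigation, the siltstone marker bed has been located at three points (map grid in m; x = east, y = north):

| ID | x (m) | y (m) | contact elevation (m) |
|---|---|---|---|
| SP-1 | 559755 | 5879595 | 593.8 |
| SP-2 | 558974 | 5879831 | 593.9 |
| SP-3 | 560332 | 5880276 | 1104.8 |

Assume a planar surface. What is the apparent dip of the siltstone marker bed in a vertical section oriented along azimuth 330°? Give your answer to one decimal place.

23.1°

Let the plane be z = a·x + b·y + c.
SP-2−SP-1: −781a + 236b = 0.1;  SP-3−SP-1: 577a + 681b = 511.
Solving gives a = 0.18042, b = 0.59750.
Unit vector along 330° is (sin 330°, cos 330°) = (-0.5000, 0.8660).
Slope in that direction = a·(-0.5000) + b·(0.8660) = 0.42724.
Apparent dip = arctan|0.42724| = 23.1° (true dip is 32.0°, so apparent ≤ true as expected).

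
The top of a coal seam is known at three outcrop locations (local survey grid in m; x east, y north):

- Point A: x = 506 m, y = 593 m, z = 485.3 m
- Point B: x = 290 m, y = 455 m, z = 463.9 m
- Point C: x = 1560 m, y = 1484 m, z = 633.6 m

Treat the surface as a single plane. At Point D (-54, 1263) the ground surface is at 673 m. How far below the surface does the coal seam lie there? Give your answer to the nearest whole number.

Two edge vectors: Point A→Point B = (-216, -138, -21.4), Point A→Point C = (1054, 891, 148.3).
Normal n = (Point A→Point B) × (Point A→Point C) = (-1398, 9477.2, -47004).
So ∂z/∂x = −n_x/n_z = −0.02974 and ∂z/∂y = −n_y/n_z = 0.20163.
Intercept c from Point A: 485.3 + 15.05 − 119.56 = 380.79.
At (-54, 1263): z_contact = 1.6 + 254.7 + 380.79 = 637.0 m.
Depth below ground = 673 − 637.0 = 36 m.

36 m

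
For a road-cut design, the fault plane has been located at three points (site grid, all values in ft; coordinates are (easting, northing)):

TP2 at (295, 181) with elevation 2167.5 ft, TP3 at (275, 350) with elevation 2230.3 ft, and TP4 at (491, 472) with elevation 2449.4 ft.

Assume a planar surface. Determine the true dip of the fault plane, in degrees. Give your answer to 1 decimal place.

41.5°

Let the plane be z = a·E + b·N + c.
TP3−TP2: −20a + 169b = 62.8;  TP4−TP2: 196a + 291b = 281.9.
Solving gives a = 0.75406, b = 0.46084.
Gradient magnitude |∇z| = √(a² + b²) = √(0.56861 + 0.21237) = 0.88373.
True dip = arctan(0.88373) = 41.5°, dipping toward WSW (azimuth ≈ 239°).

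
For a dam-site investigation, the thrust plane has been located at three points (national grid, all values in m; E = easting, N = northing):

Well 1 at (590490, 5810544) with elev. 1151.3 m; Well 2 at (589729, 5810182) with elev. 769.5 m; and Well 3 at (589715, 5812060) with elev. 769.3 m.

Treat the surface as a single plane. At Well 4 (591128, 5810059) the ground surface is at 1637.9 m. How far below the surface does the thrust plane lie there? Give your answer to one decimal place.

Two edge vectors: Well 1→Well 2 = (-761, -362, -381.8), Well 1→Well 3 = (-775, 1516, -382).
Normal n = (Well 1→Well 2) × (Well 1→Well 3) = (717092.8, 5193, -1434226).
So ∂z/∂E = −n_x/n_z = 0.499985916 and ∂z/∂N = −n_y/n_z = 0.003620768.
Intercept c from Well 1: 1151.3 − 295236.68 − 21038.63 = −315124.02.
At (591128, 5810059): z_contact = 295555.67 + 21036.88 − 315124.02 = 1468.53 m.
Depth below ground = 1637.9 − 1468.53 = 169.4 m.

169.4 m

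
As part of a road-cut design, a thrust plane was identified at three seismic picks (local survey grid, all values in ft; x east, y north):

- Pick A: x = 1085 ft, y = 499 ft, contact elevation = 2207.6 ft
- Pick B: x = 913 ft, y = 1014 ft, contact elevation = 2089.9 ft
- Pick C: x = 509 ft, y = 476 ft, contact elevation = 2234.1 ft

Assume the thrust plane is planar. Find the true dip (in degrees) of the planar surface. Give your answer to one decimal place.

Two edge vectors: Pick A→Pick B = (-172, 515, -117.7), Pick A→Pick C = (-576, -23, 26.5).
Normal n = (Pick A→Pick B) × (Pick A→Pick C) = (10940.4, 72353.2, 300596).
So ∂z/∂x = −n_x/n_z = −0.03640 and ∂z/∂y = −n_y/n_z = −0.24070.
Gradient magnitude |∇z| = √(a² + b²) = √(0.00132 + 0.05794) = 0.24344.
True dip = arctan(0.24344) = 13.7°, dipping toward N (azimuth ≈ 009°).

13.7°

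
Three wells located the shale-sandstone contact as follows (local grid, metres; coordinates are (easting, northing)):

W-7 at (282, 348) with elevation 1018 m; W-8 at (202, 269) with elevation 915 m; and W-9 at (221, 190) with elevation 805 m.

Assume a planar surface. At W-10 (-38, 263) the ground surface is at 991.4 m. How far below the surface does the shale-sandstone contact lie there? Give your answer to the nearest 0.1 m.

Let the plane be z = a·E + b·N + c.
W-8−W-7: −80a − 79b = −103;  W-9−W-7: −61a − 158b = −213.
Solving gives a = −0.07071, b = 1.37540.
Then c = 1018 − a·282 − b·348 = 559.30.
At (-38, 263): z_contact = 2.69 + 361.73 + 559.30 = 923.72 m.
Depth below ground = 991.4 − 923.72 = 67.7 m.

67.7 m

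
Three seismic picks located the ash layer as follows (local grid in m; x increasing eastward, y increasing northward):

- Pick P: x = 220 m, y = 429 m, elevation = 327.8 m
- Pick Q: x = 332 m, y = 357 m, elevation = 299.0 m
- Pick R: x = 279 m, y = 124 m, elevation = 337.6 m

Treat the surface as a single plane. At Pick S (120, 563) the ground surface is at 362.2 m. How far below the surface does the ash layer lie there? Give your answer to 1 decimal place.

15.2 m

Let the plane be z = a·x + b·y + c.
Pick Q−Pick P: 112a − 72b = −28.8;  Pick R−Pick P: 59a − 305b = 9.8.
Solving gives a = −0.31725, b = −0.09350.
Then c = 327.8 − a·220 − b·429 = 437.71.
At (120, 563): z_contact = −38.07 − 52.64 + 437.71 = 347.00 m.
Depth below ground = 362.2 − 347.00 = 15.2 m.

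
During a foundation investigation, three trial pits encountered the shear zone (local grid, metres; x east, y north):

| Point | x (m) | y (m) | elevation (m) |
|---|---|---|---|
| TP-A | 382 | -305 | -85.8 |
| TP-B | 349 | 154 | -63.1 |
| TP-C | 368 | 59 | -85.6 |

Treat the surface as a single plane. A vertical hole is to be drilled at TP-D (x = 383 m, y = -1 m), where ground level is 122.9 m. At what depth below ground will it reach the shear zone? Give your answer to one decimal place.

Let the plane be z = a·x + b·y + c.
TP-B−TP-A: −33a + 459b = 22.7;  TP-C−TP-A: −14a + 364b = 0.2.
Solving gives a = −1.46276, b = −0.05571.
Then c = -85.8 − a·382 − b·-305 = 455.98.
At (383, -1): z_contact = −560.24 + 0.06 + 455.98 = -104.20 m.
Depth below ground = 122.9 − (-104.20) = 227.1 m.

227.1 m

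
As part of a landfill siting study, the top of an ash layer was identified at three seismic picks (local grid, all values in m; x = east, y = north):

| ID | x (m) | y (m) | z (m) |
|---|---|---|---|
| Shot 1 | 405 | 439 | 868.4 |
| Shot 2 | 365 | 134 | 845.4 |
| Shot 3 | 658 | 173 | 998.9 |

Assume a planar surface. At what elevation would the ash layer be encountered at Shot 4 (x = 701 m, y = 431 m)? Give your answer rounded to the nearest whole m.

1023 m

Let the plane be z = a·x + b·y + c.
Shot 2−Shot 1: −40a − 305b = −23;  Shot 3−Shot 1: 253a − 266b = 130.5.
Solving gives a = 0.52298, b = 0.00682.
Then c = 868.4 − a·405 − b·439 = 653.60.
At (701, 431): z = 366.6 + 2.9 + 653.60 = 1023.1 m.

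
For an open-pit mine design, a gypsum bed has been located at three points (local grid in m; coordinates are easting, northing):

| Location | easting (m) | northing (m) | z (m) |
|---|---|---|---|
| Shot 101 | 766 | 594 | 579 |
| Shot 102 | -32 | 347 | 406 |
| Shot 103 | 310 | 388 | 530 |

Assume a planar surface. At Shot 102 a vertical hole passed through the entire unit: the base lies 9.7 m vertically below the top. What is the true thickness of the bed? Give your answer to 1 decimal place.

7.2 m

Two edge vectors: Shot 101→Shot 102 = (-798, -247, -173), Shot 101→Shot 103 = (-456, -206, -49).
Normal n = (Shot 101→Shot 102) × (Shot 101→Shot 103) = (-23535, 39786, 51756).
So ∂z/∂easting = −n_x/n_z = 0.45473 and ∂z/∂northing = −n_y/n_z = −0.76872.
|∇z| = √(a²+b²) = 0.89315, so dip δ = arctan(0.89315) = 41.77°.
True thickness = vertical thickness × cos δ = 9.7 × cos 41.77° = 7.2 m.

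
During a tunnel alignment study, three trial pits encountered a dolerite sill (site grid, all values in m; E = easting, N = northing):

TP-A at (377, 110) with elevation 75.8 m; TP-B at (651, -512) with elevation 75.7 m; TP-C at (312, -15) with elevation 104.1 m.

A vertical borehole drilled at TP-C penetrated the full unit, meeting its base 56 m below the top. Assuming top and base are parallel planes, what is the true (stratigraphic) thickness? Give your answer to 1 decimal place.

54.2 m

Let the plane be z = a·E + b·N + c.
TP-B−TP-A: 274a − 622b = −0.1;  TP-C−TP-A: −65a − 125b = 28.3.
Solving gives a = −0.23587, b = −0.10375.
|∇z| = √(a²+b²) = 0.25768, so dip δ = arctan(0.25768) = 14.45°.
True thickness = vertical thickness × cos δ = 56 × cos 14.45° = 54.2 m.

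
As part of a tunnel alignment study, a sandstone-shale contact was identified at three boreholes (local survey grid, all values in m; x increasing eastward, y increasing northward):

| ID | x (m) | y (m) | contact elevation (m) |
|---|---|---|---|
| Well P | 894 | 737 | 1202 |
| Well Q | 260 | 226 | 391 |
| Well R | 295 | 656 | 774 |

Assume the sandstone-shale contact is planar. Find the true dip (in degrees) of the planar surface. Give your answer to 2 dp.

Let the plane be z = a·x + b·y + c.
Well Q−Well P: −634a − 511b = −811;  Well R−Well P: −599a − 81b = −428.
Solving gives a = 0.60069, b = 0.84180.
Gradient magnitude |∇z| = √(a² + b²) = √(0.36083 + 0.70863) = 1.03415.
True dip = arctan(1.03415) = 45.96°, dipping toward SW (azimuth ≈ 216°).

45.96°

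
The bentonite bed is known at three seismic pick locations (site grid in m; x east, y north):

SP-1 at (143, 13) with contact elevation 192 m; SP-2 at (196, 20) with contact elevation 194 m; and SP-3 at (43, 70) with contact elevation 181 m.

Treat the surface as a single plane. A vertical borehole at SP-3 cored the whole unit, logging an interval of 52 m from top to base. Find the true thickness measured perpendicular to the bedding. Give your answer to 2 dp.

51.66 m

Two edge vectors: SP-1→SP-2 = (53, 7, 2), SP-1→SP-3 = (-100, 57, -11).
Normal n = (SP-1→SP-2) × (SP-1→SP-3) = (-191, 383, 3721).
So ∂z/∂x = −n_x/n_z = 0.05133 and ∂z/∂y = −n_y/n_z = −0.10293.
|∇z| = √(a²+b²) = 0.11502, so dip δ = arctan(0.11502) = 6.56°.
True thickness = vertical thickness × cos δ = 52 × cos 6.56° = 51.66 m.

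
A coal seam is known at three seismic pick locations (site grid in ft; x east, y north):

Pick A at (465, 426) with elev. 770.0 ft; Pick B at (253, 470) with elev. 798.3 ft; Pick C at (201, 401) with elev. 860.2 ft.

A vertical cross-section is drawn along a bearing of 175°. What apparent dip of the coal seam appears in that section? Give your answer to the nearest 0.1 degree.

Two edge vectors: Pick A→Pick B = (-212, 44, 28.3), Pick A→Pick C = (-264, -25, 90.2).
Normal n = (Pick A→Pick B) × (Pick A→Pick C) = (4676.3, 11651.2, 16916).
So ∂z/∂x = −n_x/n_z = −0.27644 and ∂z/∂y = −n_y/n_z = −0.68877.
Unit vector along 175° is (sin 175°, cos 175°) = (0.0872, -0.9962).
Slope in that direction = a·(0.0872) + b·(-0.9962) = 0.66205.
Apparent dip = arctan|0.66205| = 33.5° (true dip is 36.6°, so apparent ≤ true as expected).

33.5°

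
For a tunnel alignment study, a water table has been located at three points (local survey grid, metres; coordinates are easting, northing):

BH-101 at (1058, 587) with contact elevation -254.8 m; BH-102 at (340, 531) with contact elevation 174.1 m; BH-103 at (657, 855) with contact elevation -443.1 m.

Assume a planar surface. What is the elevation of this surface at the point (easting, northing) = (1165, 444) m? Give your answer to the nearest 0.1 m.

-102.4 m

Let the plane be z = a·easting + b·northing + c.
BH-102−BH-101: −718a − 56b = 428.9;  BH-103−BH-101: −401a + 268b = −188.3.
Solving gives a = −0.485854, b = −1.429581.
Then c = -254.8 − a·1058 − b·587 = 1098.40.
At (1165, 444): z = −566.0 − 634.7 + 1098.40 = -102.4 m.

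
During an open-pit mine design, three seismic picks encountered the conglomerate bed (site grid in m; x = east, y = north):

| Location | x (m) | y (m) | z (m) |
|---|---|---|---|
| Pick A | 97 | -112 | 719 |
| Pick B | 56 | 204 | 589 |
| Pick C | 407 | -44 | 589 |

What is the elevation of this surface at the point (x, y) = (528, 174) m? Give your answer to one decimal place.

Let the plane be z = a·x + b·y + c.
Pick B−Pick A: −41a + 316b = −130;  Pick C−Pick A: 310a + 68b = −130.
Solving gives a = −0.32001, b = −0.45291.
Then c = 719 − a·97 − b·-112 = 699.31.
At (528, 174): z = −169.0 − 78.8 + 699.31 = 451.5 m.

451.5 m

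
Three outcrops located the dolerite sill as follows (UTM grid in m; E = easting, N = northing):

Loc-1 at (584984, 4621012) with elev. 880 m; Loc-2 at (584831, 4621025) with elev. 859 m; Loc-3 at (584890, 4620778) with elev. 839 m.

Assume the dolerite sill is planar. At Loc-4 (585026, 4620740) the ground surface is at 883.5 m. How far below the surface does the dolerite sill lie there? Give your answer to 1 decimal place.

Two edge vectors: Loc-1→Loc-2 = (-153, 13, -21), Loc-1→Loc-3 = (-94, -234, -41).
Normal n = (Loc-1→Loc-2) × (Loc-1→Loc-3) = (-5447, -4299, 37024).
So ∂z/∂E = −n_x/n_z = 0.147120787 and ∂z/∂N = −n_y/n_z = 0.116113872.
Intercept c from Loc-1: 880 − 86063.31 − 536563.60 = −621746.90.
At (585026, 4620740): z_contact = 86069.49 + 536532.01 − 621746.90 = 854.60 m.
Depth below ground = 883.5 − 854.60 = 28.9 m.

28.9 m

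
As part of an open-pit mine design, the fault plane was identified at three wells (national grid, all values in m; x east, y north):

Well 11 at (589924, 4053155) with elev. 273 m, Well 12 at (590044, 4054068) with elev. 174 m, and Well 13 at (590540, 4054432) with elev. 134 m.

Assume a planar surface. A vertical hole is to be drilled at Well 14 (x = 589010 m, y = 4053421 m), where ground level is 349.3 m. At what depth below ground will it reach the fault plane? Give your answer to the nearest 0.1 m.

Let the plane be z = a·x + b·y + c.
Well 12−Well 11: 120a + 913b = −99;  Well 13−Well 11: 616a + 1277b = −139.
Solving gives a = −0.001182888, b = −0.108278262.
Then c = 273 − a·589924 − b·4053155 = 439839.39.
At (589010, 4053421): z_contact = −696.73 − 438897.38 + 439839.39 = 245.28 m.
Depth below ground = 349.3 − 245.28 = 104.0 m.

104.0 m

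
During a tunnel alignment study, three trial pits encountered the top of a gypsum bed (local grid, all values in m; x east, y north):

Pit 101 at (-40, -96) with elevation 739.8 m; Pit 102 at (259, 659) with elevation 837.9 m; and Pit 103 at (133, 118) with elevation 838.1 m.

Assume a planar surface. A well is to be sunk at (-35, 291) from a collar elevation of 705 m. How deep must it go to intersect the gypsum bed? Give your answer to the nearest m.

33 m

Two edge vectors: Pit 101→Pit 102 = (299, 755, 98.1), Pit 101→Pit 103 = (173, 214, 98.3).
Normal n = (Pit 101→Pit 102) × (Pit 101→Pit 103) = (53223.1, -12420.4, -66629).
So ∂z/∂x = −n_x/n_z = 0.79880 and ∂z/∂y = −n_y/n_z = −0.18641.
Intercept c from Pit 101: 739.8 + 31.95 − 17.90 = 753.86.
At (-35, 291): z_contact = −28.0 − 54.2 + 753.86 = 671.7 m.
Depth below ground = 705 − 671.7 = 33 m.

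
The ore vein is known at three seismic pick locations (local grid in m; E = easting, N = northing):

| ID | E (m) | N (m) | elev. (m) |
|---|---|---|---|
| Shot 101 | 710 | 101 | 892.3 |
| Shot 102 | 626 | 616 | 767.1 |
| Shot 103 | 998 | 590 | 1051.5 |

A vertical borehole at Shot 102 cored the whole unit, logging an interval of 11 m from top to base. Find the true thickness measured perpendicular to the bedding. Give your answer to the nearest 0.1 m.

Two edge vectors: Shot 101→Shot 102 = (-84, 515, -125.2), Shot 101→Shot 103 = (288, 489, 159.2).
Normal n = (Shot 101→Shot 102) × (Shot 101→Shot 103) = (143210.8, -22684.8, -189396).
So ∂z/∂E = −n_x/n_z = 0.75614 and ∂z/∂N = −n_y/n_z = −0.11977.
|∇z| = √(a²+b²) = 0.76557, so dip δ = arctan(0.76557) = 37.44°.
True thickness = vertical thickness × cos δ = 11 × cos 37.44° = 8.7 m.

8.7 m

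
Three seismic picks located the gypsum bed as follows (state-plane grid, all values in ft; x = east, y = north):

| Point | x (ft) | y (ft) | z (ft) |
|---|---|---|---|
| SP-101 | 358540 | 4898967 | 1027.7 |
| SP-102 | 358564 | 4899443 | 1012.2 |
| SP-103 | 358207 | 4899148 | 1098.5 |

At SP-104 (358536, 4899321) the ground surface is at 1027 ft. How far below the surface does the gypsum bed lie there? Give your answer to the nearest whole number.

6 ft

Two edge vectors: SP-101→SP-102 = (24, 476, -15.5), SP-101→SP-103 = (-333, 181, 70.8).
Normal n = (SP-101→SP-102) × (SP-101→SP-103) = (36506.3, 3462.3, 162852).
So ∂z/∂x = −n_x/n_z = −0.22416857 and ∂z/∂y = −n_y/n_z = −0.02126041.
Intercept c from SP-101: 1027.7 + 80373.40 + 104154.04 = 185555.14.
At (358536, 4899321): z_contact = −80372.5 − 104161.6 + 185555.14 = 1021.1 ft.
Depth below ground = 1027 − 1021.1 = 6 ft.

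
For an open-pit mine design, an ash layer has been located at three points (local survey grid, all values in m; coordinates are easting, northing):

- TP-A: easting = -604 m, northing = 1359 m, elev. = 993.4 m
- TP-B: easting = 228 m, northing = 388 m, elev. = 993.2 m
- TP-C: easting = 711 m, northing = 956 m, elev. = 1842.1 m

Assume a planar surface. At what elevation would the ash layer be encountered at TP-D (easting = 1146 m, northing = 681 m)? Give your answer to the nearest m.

Two edge vectors: TP-A→TP-B = (832, -971, -0.2), TP-A→TP-C = (1315, -403, 848.7).
Normal n = (TP-A→TP-B) × (TP-A→TP-C) = (-824168.3, -706381.4, 941569).
So ∂z/∂easting = −n_x/n_z = 0.87531 and ∂z/∂northing = −n_y/n_z = 0.75022.
Intercept c from TP-A: 993.4 + 528.69 − 1019.55 = 502.54.
At (1146, 681): z = 1003.1 + 510.9 + 502.54 = 2016.6 m.

2017 m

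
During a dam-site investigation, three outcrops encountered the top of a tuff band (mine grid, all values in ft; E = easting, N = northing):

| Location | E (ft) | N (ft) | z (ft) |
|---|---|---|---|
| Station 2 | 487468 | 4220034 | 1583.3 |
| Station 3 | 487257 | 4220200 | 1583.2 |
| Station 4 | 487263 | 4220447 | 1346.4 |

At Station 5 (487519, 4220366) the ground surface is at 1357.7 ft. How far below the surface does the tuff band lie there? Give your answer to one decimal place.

124.4 ft

Let the plane be z = a·E + b·N + c.
Station 3−Station 2: −211a + 166b = −0.1;  Station 4−Station 2: −205a + 413b = −236.9.
Solving gives a = −0.739632482, b = −0.940737673.
Then c = 1583.3 − a·487468 − b·4220034 = 4332075.43.
At (487519, 4220366): z_contact = −360584.89 − 3970257.29 + 4332075.43 = 1233.25 ft.
Depth below ground = 1357.7 − 1233.25 = 124.4 ft.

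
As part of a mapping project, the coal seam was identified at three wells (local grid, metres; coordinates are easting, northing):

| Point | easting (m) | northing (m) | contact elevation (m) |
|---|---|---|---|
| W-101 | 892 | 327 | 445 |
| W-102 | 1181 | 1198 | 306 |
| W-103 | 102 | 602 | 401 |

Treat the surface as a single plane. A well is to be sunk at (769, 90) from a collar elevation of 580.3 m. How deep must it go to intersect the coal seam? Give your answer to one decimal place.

Two edge vectors: W-101→W-102 = (289, 871, -139), W-101→W-103 = (-790, 275, -44).
Normal n = (W-101→W-102) × (W-101→W-103) = (-99, 122526, 767565).
So ∂z/∂easting = −n_x/n_z = 0.000129 and ∂z/∂northing = −n_y/n_z = −0.159629.
Intercept c from W-101: 445 − 0.12 + 52.20 = 497.08.
At (769, 90): z_contact = 0.10 − 14.37 + 497.08 = 482.82 m.
Depth below ground = 580.3 − 482.82 = 97.5 m.

97.5 m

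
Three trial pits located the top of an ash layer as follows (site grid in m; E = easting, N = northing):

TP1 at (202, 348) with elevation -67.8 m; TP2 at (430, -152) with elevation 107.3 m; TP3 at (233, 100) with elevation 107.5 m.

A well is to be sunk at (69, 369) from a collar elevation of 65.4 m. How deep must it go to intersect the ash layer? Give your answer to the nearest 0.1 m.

7.6 m

Let the plane be z = a·E + b·N + c.
TP2−TP1: 228a − 500b = 175.1;  TP3−TP1: 31a − 248b = 175.3.
Solving gives a = −1.07751, b = −0.84154.
Then c = -67.8 − a·202 − b·348 = 442.71.
At (69, 369): z_contact = −74.35 − 310.53 + 442.71 = 57.84 m.
Depth below ground = 65.4 − 57.84 = 7.6 m.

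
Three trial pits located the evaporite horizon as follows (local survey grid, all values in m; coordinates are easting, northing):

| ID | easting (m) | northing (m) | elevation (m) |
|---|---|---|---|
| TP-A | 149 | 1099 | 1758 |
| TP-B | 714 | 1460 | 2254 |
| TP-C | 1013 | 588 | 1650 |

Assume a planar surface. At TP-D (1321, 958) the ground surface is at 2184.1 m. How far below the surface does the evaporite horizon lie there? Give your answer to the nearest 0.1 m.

Two edge vectors: TP-A→TP-B = (565, 361, 496), TP-A→TP-C = (864, -511, -108).
Normal n = (TP-A→TP-B) × (TP-A→TP-C) = (214468, 489564, -600619).
So ∂z/∂easting = −n_x/n_z = 0.357078 and ∂z/∂northing = −n_y/n_z = 0.815099.
Intercept c from TP-A: 1758 − 53.20 − 895.79 = 809.00.
At (1321, 958): z_contact = 471.70 + 780.86 + 809.00 = 2061.57 m.
Depth below ground = 2184.1 − 2061.57 = 122.5 m.

122.5 m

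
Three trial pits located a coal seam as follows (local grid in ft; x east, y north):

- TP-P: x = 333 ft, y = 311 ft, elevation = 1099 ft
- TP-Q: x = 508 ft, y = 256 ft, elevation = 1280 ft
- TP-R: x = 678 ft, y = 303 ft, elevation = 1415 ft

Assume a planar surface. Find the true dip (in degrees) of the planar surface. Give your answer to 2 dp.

44.81°

Let the plane be z = a·x + b·y + c.
TP-Q−TP-P: 175a − 55b = 181;  TP-R−TP-P: 345a − 8b = 316.
Solving gives a = 0.90651, b = −0.40654.
Gradient magnitude |∇z| = √(a² + b²) = √(0.82177 + 0.16528) = 0.99350.
True dip = arctan(0.99350) = 44.81°, dipping toward WNW (azimuth ≈ 294°).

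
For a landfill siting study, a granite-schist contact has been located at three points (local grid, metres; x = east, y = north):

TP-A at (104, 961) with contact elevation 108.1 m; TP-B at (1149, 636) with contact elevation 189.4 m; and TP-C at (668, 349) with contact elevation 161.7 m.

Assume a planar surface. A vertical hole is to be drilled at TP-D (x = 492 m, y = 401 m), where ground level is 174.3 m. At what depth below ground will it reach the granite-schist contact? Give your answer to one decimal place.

26.2 m

Let the plane be z = a·x + b·y + c.
TP-B−TP-A: 1045a − 325b = 81.3;  TP-C−TP-A: 564a − 612b = 53.6.
Solving gives a = 0.070874, b = −0.022266.
Then c = 108.1 − a·104 − b·961 = 122.13.
At (492, 401): z_contact = 34.87 − 8.93 + 122.13 = 148.07 m.
Depth below ground = 174.3 − 148.07 = 26.2 m.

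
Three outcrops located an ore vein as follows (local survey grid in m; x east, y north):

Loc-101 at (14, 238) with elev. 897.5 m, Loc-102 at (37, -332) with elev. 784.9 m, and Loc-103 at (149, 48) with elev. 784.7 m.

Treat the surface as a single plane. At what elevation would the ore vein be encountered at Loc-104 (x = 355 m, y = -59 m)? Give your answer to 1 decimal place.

Let the plane be z = a·x + b·y + c.
Loc-102−Loc-101: 23a − 570b = −112.6;  Loc-103−Loc-101: 135a − 190b = −112.8.
Solving gives a = −0.59110, b = 0.17369.
Then c = 897.5 − a·14 − b·238 = 864.44.
At (355, -59): z = −209.8 − 10.2 + 864.44 = 644.3 m.

644.3 m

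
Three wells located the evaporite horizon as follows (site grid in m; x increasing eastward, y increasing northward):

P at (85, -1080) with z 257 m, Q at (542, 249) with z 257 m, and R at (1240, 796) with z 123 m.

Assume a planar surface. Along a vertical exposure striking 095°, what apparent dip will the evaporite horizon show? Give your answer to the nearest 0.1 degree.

Let the plane be z = a·x + b·y + c.
Q−P: 457a + 1329b = 0;  R−P: 1155a + 1876b = −134.
Solving gives a = −0.26279, b = 0.09037.
Unit vector along 095° is (sin 95°, cos 95°) = (0.9962, -0.0872).
Slope in that direction = a·(0.9962) + b·(-0.0872) = −0.26967.
Apparent dip = arctan|0.26967| = 15.1° (true dip is 15.5°, so apparent ≤ true as expected).

15.1°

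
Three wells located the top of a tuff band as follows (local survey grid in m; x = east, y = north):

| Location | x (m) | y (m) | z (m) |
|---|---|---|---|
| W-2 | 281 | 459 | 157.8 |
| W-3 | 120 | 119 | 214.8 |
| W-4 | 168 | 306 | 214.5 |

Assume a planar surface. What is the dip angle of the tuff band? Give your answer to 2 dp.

38.31°

Two edge vectors: W-2→W-3 = (-161, -340, 57), W-2→W-4 = (-113, -153, 56.7).
Normal n = (W-2→W-3) × (W-2→W-4) = (-10557, 2687.7, -13787).
So ∂z/∂x = −n_x/n_z = −0.76572 and ∂z/∂y = −n_y/n_z = 0.19494.
Gradient magnitude |∇z| = √(a² + b²) = √(0.58633 + 0.03800) = 0.79015.
True dip = arctan(0.79015) = 38.31°, dipping toward ESE (azimuth ≈ 104°).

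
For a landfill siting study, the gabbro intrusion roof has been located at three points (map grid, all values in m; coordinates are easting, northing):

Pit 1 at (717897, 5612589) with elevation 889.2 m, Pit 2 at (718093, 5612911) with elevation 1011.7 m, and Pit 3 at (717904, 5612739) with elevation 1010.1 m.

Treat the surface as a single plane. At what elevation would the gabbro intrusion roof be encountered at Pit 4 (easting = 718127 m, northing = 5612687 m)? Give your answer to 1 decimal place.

Two edge vectors: Pit 1→Pit 2 = (196, 322, 122.5), Pit 1→Pit 3 = (7, 150, 120.9).
Normal n = (Pit 1→Pit 2) × (Pit 1→Pit 3) = (20554.8, -22838.9, 27146).
So ∂z/∂easting = −n_x/n_z = −0.757194430 and ∂z/∂northing = −n_y/n_z = 0.841335740.
Intercept c from Pit 1: 889.2 + 543587.61 − 4722071.72 = −4177594.91.
At (718127, 5612687): z = −543761.8 + 4722154.2 − 4177594.91 = 797.5 m.

797.5 m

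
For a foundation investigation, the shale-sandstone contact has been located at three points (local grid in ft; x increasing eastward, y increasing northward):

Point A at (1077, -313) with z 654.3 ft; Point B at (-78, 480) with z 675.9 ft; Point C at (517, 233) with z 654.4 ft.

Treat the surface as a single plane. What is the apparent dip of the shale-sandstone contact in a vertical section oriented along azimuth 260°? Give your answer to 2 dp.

Two edge vectors: Point A→Point B = (-1155, 793, 21.6), Point A→Point C = (-560, 546, 0.1).
Normal n = (Point A→Point B) × (Point A→Point C) = (-11714.3, -11980.5, -186550).
So ∂z/∂x = −n_x/n_z = −0.06279 and ∂z/∂y = −n_y/n_z = −0.06422.
Unit vector along 260° is (sin 260°, cos 260°) = (-0.9848, -0.1736).
Slope in that direction = a·(-0.9848) + b·(-0.1736) = 0.07299.
Apparent dip = arctan|0.07299| = 4.17° (true dip is 5.1°, so apparent ≤ true as expected).

4.17°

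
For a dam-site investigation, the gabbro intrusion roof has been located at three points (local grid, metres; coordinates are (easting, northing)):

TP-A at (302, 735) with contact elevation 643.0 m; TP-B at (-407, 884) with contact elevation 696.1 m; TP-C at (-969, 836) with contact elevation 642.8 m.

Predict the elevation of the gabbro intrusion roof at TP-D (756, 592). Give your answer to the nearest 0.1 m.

581.7 m

Let the plane be z = a·E + b·N + c.
TP-B−TP-A: −709a + 149b = 53.1;  TP-C−TP-A: −1271a + 101b = −0.2.
Solving gives a = 0.04579, b = 0.57427.
Then c = 643 − a·302 − b·735 = 207.08.
At (756, 592): z = 34.6 + 340.0 + 207.08 = 581.7 m.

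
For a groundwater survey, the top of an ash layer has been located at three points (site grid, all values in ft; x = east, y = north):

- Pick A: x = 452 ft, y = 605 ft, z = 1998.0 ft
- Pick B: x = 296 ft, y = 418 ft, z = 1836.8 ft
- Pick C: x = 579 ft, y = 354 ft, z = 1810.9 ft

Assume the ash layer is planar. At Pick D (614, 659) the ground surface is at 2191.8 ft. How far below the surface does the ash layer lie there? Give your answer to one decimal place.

137.1 ft

Let the plane be z = a·x + b·y + c.
Pick B−Pick A: −156a − 187b = −161.2;  Pick C−Pick A: 127a − 251b = −187.1.
Solving gives a = 0.08701, b = 0.78944.
Then c = 1998 − a·452 − b·605 = 1481.06.
At (614, 659): z_contact = 53.43 + 520.24 + 1481.06 = 2054.73 ft.
Depth below ground = 2191.8 − 2054.73 = 137.1 ft.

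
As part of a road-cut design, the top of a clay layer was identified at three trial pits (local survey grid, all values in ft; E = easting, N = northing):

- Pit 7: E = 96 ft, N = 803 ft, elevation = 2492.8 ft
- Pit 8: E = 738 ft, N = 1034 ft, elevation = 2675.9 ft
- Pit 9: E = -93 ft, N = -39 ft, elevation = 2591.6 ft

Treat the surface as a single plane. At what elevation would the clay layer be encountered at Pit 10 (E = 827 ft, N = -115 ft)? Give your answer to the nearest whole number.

Two edge vectors: Pit 7→Pit 8 = (642, 231, 183.1), Pit 7→Pit 9 = (-189, -842, 98.8).
Normal n = (Pit 7→Pit 8) × (Pit 7→Pit 9) = (176993, -98035.5, -496905).
So ∂z/∂E = −n_x/n_z = 0.35619 and ∂z/∂N = −n_y/n_z = −0.19729.
Intercept c from Pit 7: 2492.8 − 34.19 + 158.43 = 2617.03.
At (827, -115): z = 294.6 + 22.7 + 2617.03 = 2934.3 ft.

2934 ft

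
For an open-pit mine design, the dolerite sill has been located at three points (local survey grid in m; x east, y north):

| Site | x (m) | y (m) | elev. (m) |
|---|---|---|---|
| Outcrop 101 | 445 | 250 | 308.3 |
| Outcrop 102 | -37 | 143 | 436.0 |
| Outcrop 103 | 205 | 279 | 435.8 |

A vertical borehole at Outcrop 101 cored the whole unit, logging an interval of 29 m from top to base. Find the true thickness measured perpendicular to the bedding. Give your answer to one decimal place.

Two edge vectors: Outcrop 101→Outcrop 102 = (-482, -107, 127.7), Outcrop 101→Outcrop 103 = (-240, 29, 127.5).
Normal n = (Outcrop 101→Outcrop 102) × (Outcrop 101→Outcrop 103) = (-17345.8, 30807, -39658).
So ∂z/∂x = −n_x/n_z = −0.43738 and ∂z/∂y = −n_y/n_z = 0.77682.
|∇z| = √(a²+b²) = 0.89149, so dip δ = arctan(0.89149) = 41.72°.
True thickness = vertical thickness × cos δ = 29 × cos 41.72° = 21.6 m.

21.6 m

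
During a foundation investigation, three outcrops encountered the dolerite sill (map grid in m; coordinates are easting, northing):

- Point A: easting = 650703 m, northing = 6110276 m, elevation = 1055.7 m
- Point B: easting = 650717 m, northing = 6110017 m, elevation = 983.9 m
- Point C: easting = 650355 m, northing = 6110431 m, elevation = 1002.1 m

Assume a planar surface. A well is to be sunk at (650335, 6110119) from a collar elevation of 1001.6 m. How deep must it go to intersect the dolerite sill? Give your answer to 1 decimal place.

96.5 m

Let the plane be z = a·easting + b·northing + c.
Point B−Point A: 14a − 259b = −71.8;  Point C−Point A: −348a + 155b = −53.6.
Solving gives a = 0.284343239, b = 0.292589982.
Then c = 1055.7 − a·650703 − b·6110276 = −1971772.84.
At (650335, 6110119): z_contact = 184918.36 + 1787759.61 − 1971772.84 = 905.13 m.
Depth below ground = 1001.6 − 905.13 = 96.5 m.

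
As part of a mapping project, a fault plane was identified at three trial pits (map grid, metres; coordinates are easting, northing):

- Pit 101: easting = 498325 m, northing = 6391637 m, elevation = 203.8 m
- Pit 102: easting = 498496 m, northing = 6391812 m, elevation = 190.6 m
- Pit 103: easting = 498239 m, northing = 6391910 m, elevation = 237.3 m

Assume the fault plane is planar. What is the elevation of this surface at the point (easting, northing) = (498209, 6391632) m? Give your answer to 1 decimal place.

221.2 m

Let the plane be z = a·easting + b·northing + c.
Pit 102−Pit 101: 171a + 175b = −13.2;  Pit 103−Pit 101: −86a + 273b = 33.5.
Solving gives a = −0.153339381, b = 0.074405909.
Then c = 203.8 − a·498325 − b·6391637 = −398958.92.
At (498209, 6391632): z = −76395.1 + 475575.2 − 398958.92 = 221.2 m.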